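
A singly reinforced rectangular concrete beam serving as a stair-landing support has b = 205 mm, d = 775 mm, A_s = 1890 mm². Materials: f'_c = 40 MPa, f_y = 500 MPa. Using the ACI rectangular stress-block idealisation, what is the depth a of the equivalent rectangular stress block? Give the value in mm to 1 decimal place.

T = A_s f_y = 1890 × 500 = 945000 N = 945 kN.
Setting C = 0.85 f'_c a b equal to T: a = 945000/(0.85 × 40 × 205) = 135.6 mm.

a ≈ 135.6 mm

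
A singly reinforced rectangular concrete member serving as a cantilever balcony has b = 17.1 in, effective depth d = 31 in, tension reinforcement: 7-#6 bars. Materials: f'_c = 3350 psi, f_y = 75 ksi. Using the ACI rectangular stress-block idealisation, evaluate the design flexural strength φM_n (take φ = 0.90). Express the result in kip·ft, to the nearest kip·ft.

A_s = 7 × 0.44 = 3.08 in².
T = A_s f_y = 3.08 × 75 = 231 kips.
a = T/(0.85 f'_c b) = 231/(0.85 × 3.35 × 17.1) = 4.744 in.
M_n = T(d − a/2) = 231 × (31 − 2.372) = 6613.1 kip·in = 6613.1/12 = 551.09 kip·ft.
φM_n = 0.90 × 551.09 = 495.98 kip·ft.

φM_n ≈ 496 kip·ft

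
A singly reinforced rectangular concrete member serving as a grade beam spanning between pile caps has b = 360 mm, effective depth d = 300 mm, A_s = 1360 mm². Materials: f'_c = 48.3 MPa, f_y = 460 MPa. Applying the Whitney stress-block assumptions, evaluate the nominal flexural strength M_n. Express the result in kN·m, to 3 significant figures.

T = A_s f_y = 1360 × 460 = 625600 N = 625.6 kN.
From C = T: a = T/(0.85 f'_c b) = 625600/(0.85 × 48.3 × 360) = 42.33 mm.
M_n = T(d − a/2) = 625.6 kN × (300 − 21.165) mm = 174.44 kN·m.

M_n ≈ 174 kN·m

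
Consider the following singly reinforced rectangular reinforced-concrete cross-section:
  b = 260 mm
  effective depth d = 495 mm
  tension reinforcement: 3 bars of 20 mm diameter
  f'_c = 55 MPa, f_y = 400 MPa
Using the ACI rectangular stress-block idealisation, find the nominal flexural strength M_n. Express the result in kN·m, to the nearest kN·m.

M_n ≈ 181 kN·m

A_s = 3 × 314 = 942 mm².
T = A_s f_y = 942 × 400 = 376800 N = 376.8 kN.
From C = T: a = T/(0.85 f'_c b) = 376800/(0.85 × 55 × 260) = 31.00 mm.
M_n = T(d − a/2) = 376.8 kN × (495 − 15.5) mm = 180.68 kN·m.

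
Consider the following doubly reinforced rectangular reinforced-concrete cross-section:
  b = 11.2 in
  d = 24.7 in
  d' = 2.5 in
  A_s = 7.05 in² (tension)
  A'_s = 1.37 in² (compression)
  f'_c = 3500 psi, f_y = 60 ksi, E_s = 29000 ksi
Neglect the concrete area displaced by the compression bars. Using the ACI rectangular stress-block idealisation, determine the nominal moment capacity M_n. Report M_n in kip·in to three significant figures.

Assume both steels yield.
a = (A_s − A'_s) f_y/(0.85 f'_c b) = (7.05 − 1.37) × 60/(0.85 × 3.5 × 11.2) = 10.228 in.
c = a/β₁ = 10.228/0.85 = 12.033 in; ε'_s = 0.003(c − d')/c = 0.0024 ≥ ε_y = 0.0021, so the compression steel yields.
M_n = (A_s − A'_s) f_y (d − a/2) + A'_s f_y (d − d') = 340.8 × (24.7 − 5.114) + 82.2 × (24.7 − 2.5) = 6674.9 + 1824.8 = 8499.7 kip·in.

M_n ≈ 8500 kip·in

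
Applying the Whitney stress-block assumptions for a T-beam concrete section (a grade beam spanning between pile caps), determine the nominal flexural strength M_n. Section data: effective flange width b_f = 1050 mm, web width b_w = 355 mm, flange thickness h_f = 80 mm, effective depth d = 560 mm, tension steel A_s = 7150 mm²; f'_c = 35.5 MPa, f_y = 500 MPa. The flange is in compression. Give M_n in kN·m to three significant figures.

M_n ≈ 1770 kN·m

Tension: T = A_s f_y = 7150 × 500 = 3575000 N.
Try a within the flange: a = T/(0.85 f'_c b_f) = 3575000/(0.85 × 35.5 × 1050) = 112.83 mm.
a = 112.83 > h_f = 80 mm: the block extends into the web. Split into flange-overhang and web parts.
C_f = 0.85 f'_c (b_f − b_w) h_f = 0.85 × 35.5 × (1050 − 355) × 80 = 1677730 N.
Remaining web compression depth: a_w = (T − C_f)/(0.85 f'_c b_w) = (3575000 − 1677730)/(0.85 × 35.5 × 355) = 177.11 mm.
M_n = C_f(d − h_f/2) + (T − C_f)(d − a_w/2) = 1677730 × (560 − 40) + 1897270 × (560 − 88.555) = 872.42 + 894.46 = 1766.88 × 10⁶ N·mm.
M_n = 1766.88 kN·m.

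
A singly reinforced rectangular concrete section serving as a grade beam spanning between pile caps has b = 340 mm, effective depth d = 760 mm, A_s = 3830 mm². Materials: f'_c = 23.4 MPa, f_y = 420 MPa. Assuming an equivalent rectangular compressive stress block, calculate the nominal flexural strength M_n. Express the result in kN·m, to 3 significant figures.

M_n ≈ 1030 kN·m

T = A_s f_y = 3830 × 420 = 1608600 N = 1608.6 kN.
From C = T: a = T/(0.85 f'_c b) = 1608600/(0.85 × 23.4 × 340) = 237.87 mm.
M_n = T(d − a/2) = 1608.6 kN × (760 − 118.935) mm = 1031.22 kN·m.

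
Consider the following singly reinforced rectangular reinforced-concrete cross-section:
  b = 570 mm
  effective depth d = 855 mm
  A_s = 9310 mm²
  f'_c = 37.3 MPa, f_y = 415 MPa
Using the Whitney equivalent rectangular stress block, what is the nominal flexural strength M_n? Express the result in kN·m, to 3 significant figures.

M_n ≈ 2890 kN·m

T = A_s f_y = 9310 × 415 = 3863650 N = 3863.65 kN.
From C = T: a = T/(0.85 f'_c b) = 3863650/(0.85 × 37.3 × 570) = 213.79 mm.
M_n = T(d − a/2) = 3863.65 kN × (855 − 106.895) mm = 2890.42 kN·m.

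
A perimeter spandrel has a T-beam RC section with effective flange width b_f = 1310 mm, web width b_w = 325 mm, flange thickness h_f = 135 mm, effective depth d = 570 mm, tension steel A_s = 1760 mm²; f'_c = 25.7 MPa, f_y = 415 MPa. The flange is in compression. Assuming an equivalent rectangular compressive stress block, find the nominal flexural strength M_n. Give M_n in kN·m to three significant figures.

M_n ≈ 407 kN·m

Tension: T = A_s f_y = 1760 × 415 = 730400 N.
Try a within the flange: a = T/(0.85 f'_c b_f) = 730400/(0.85 × 25.7 × 1310) = 25.52 mm.
Since a = 25.52 ≤ h_f = 135 mm, the stress block lies entirely in the flange; analyse as a rectangular beam of width b_f.
M_n = T(d − a/2) = 730400 × (570 − 12.76) = 407.01 × 10⁶ N·mm.
M_n = 407.01 kN·m.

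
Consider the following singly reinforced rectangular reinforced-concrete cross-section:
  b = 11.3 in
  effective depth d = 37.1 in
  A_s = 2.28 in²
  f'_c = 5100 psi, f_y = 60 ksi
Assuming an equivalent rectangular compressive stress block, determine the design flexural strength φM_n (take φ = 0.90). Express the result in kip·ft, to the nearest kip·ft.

φM_n ≈ 366 kip·ft

T = A_s f_y = 2.28 × 60 = 136.8 kips.
a = T/(0.85 f'_c b) = 136.8/(0.85 × 5.1 × 11.3) = 2.793 in.
M_n = T(d − a/2) = 136.8 × (37.1 − 1.3965) = 4884.2 kip·in = 4884.2/12 = 407.02 kip·ft.
φM_n = 0.90 × 407.02 = 366.32 kip·ft.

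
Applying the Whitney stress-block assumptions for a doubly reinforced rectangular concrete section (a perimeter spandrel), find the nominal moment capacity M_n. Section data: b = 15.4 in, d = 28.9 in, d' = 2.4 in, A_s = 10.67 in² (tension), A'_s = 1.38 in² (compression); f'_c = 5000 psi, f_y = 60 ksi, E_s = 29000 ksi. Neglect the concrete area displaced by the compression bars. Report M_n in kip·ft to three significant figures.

M_n ≈ 1330 kip·ft

Assume both steels yield.
a = (A_s − A'_s) f_y/(0.85 f'_c b) = (10.67 − 1.38) × 60/(0.85 × 5 × 15.4) = 8.516 in.
c = a/β₁ = 8.516/0.8 = 10.645 in; ε'_s = 0.003(c − d')/c = 0.0023 ≥ ε_y = 0.0021, so the compression steel yields.
M_n = (A_s − A'_s) f_y (d − a/2) + A'_s f_y (d − d') = 557.4 × (28.9 − 4.258) + 82.8 × (28.9 − 2.4) = 13735.5 + 2194.2 = 15929.7 kip·in = 15929.7/12 = 1327.48 kip·ft.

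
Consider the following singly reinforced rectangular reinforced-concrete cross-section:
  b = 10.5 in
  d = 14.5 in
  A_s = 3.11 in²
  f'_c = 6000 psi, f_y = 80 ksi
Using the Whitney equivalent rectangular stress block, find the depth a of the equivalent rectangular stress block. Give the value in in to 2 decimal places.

T = A_s f_y = 3.11 × 80 = 248.8 kips.
a = T/(0.85 f'_c b) = 248.8/(0.85 × 6 × 10.5) = 4.65 in.

a ≈ 4.65 in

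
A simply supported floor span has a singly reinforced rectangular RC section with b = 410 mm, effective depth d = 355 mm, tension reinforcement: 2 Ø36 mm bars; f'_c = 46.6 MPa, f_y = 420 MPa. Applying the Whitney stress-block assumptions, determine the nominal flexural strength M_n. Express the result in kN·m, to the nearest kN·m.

A_s = 2 × 1018 = 2036 mm².
T = A_s f_y = 2036 × 420 = 855120 N = 855.12 kN.
From C = T: a = T/(0.85 f'_c b) = 855120/(0.85 × 46.6 × 410) = 52.65 mm.
M_n = T(d − a/2) = 855.12 kN × (355 − 26.325) mm = 281.06 kN·m.

M_n ≈ 281 kN·m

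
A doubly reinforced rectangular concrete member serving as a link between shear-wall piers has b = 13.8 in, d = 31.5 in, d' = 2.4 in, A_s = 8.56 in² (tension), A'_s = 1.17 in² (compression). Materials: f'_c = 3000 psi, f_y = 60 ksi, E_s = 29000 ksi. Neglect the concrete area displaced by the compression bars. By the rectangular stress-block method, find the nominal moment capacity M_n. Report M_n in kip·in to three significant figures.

M_n ≈ 13200 kip·in

Assume both steels yield.
a = (A_s − A'_s) f_y/(0.85 f'_c b) = (8.56 − 1.17) × 60/(0.85 × 3 × 13.8) = 12.600 in.
c = a/β₁ = 12.600/0.85 = 14.824 in; ε'_s = 0.003(c − d')/c = 0.0025 ≥ ε_y = 0.0021, so the compression steel yields.
M_n = (A_s − A'_s) f_y (d − a/2) + A'_s f_y (d − d') = 443.4 × (31.5 − 6.3) + 70.2 × (31.5 − 2.4) = 11173.7 + 2042.8 = 13216.5 kip·in.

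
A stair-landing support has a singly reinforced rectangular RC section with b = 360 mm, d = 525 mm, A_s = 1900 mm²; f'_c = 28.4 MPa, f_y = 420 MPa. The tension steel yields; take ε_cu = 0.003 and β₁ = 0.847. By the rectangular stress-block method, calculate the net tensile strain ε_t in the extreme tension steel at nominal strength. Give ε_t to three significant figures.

ε_t ≈ 0.0115

a = A_s f_y/(0.85 f'_c b) = 91.83 mm.
β₁ = 0.847, so c = a/β₁ = 91.83/0.847 = 108.42 mm.
From the linear strain diagram with ε_cu = 0.003: ε_t = 0.003 (d − c)/c = 0.003 × (525 − 108.42)/108.42 = 0.0115.
Since ε_t ≥ 0.005, the section is tension-controlled.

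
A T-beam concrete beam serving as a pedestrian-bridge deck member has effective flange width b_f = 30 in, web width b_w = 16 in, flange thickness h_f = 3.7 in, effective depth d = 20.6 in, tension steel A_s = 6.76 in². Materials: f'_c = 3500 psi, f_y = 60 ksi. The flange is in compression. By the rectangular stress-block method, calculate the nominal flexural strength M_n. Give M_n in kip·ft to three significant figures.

M_n ≈ 617 kip·ft

Tension: T = A_s f_y = 6.76 × 60 = 405.6 kips.
Try a within the flange: a = T/(0.85 f'_c b_f) = 405.6/(0.85 × 3.5 × 30) = 4.545 in.
a = 4.545 > h_f = 3.7 in: the block extends into the web. Split into flange-overhang and web parts.
C_f = 0.85 f'_c (b_f − b_w) h_f = 0.85 × 3.5 × (30 − 16) × 3.7 = 154.1 kips.
Remaining web compression depth: a_w = (T − C_f)/(0.85 f'_c b_w) = (405.6 − 154.1)/(0.85 × 3.5 × 16) = 5.284 in.
M_n = C_f(d − h_f/2) + (T − C_f)(d − a_w/2) = 154.1 × (20.6 − 1.85) + 251.5 × (20.6 − 2.642) = 2889.4 + 4516.4 = 7405.8 kip·in.
M_n = 7405.8/12 = 617.15 kip·ft.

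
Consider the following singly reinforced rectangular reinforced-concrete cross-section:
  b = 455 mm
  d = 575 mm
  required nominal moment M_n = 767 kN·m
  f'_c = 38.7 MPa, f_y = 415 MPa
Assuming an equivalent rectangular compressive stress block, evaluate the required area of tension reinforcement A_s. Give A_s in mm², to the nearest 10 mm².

With M_n = 0.85 f'_c a b (d − a/2), solve the quadratic for a:
a = d − √(d² − 2M_n/(0.85 f'_c b)) = 575 − √(575² − 2 × 767×10⁶/(0.85 × 38.7 × 455)) = 97.37 mm.
A_s = 0.85 f'_c a b / f_y = 0.85 × 38.7 × 97.37 × 455 / 415 = 3511.7 mm².

A_s ≈ 3510 mm²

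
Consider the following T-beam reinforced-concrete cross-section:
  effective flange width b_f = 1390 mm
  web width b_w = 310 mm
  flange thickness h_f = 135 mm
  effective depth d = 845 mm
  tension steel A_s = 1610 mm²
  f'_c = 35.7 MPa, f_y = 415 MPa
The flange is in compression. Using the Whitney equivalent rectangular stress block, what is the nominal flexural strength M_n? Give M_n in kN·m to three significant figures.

Tension: T = A_s f_y = 1610 × 415 = 668150 N.
Try a within the flange: a = T/(0.85 f'_c b_f) = 668150/(0.85 × 35.7 × 1390) = 15.84 mm.
Since a = 15.84 ≤ h_f = 135 mm, the stress block lies entirely in the flange; analyse as a rectangular beam of width b_f.
M_n = T(d − a/2) = 668150 × (845 − 7.92) = 559.30 × 10⁶ N·mm.
M_n = 559.30 kN·m.

M_n ≈ 559 kN·m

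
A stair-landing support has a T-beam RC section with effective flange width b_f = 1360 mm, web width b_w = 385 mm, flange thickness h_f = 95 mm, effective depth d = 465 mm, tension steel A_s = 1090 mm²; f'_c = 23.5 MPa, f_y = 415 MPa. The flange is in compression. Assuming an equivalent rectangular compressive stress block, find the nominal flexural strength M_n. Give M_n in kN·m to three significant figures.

Tension: T = A_s f_y = 1090 × 415 = 452350 N.
Try a within the flange: a = T/(0.85 f'_c b_f) = 452350/(0.85 × 23.5 × 1360) = 16.65 mm.
Since a = 16.65 ≤ h_f = 95 mm, the stress block lies entirely in the flange; analyse as a rectangular beam of width b_f.
M_n = T(d − a/2) = 452350 × (465 − 8.325) = 206.58 × 10⁶ N·mm.
M_n = 206.58 kN·m.

M_n ≈ 207 kN·m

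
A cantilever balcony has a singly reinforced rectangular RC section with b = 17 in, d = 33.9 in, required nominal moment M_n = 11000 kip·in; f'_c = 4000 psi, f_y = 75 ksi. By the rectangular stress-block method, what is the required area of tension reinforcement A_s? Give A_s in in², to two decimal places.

A_s ≈ 4.76 in²

From M_n = 0.85 f'_c a b (d − a/2):
a = d − √(d² − 2M_n/(0.85 f'_c b)) = 33.9 − √(33.9² − 2 × 11000/(0.85 × 4 × 17)) = 6.177 in.
A_s = 0.85 f'_c a b / f_y = 0.85 × 4 × 6.177 × 17 / 75 = 4.760 in².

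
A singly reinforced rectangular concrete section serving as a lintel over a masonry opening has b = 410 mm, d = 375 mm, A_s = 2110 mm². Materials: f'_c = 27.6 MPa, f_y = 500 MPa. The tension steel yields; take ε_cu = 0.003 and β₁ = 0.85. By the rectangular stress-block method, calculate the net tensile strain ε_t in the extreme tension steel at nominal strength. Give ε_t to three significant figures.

ε_t ≈ 0.00572

a = A_s f_y/(0.85 f'_c b) = 109.68 mm.
β₁ = 0.85, so c = a/β₁ = 109.68/0.85 = 129.04 mm.
From the linear strain diagram with ε_cu = 0.003: ε_t = 0.003 (d − c)/c = 0.003 × (375 − 129.04)/129.04 = 0.00572.
Since ε_t ≥ 0.005, the section is tension-controlled.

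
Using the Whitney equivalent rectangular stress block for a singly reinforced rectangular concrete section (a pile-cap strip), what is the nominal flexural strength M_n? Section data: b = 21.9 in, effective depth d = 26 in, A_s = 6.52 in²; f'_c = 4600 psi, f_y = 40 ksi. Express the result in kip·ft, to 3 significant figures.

T = A_s f_y = 6.52 × 40 = 260.8 kips.
a = T/(0.85 f'_c b) = 260.8/(0.85 × 4.6 × 21.9) = 3.046 in.
M_n = T(d − a/2) = 260.8 × (26 − 1.523) = 6383.6 kip·in = 6383.6/12 = 531.97 kip·ft.

M_n ≈ 532 kip·ft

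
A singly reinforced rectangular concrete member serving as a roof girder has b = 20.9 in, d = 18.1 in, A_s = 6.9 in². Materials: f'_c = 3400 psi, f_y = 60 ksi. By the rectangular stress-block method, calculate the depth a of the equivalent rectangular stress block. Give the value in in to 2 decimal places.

T = A_s f_y = 6.9 × 60 = 414 kips.
a = T/(0.85 f'_c b) = 414/(0.85 × 3.4 × 20.9) = 6.85 in.

a ≈ 6.85 in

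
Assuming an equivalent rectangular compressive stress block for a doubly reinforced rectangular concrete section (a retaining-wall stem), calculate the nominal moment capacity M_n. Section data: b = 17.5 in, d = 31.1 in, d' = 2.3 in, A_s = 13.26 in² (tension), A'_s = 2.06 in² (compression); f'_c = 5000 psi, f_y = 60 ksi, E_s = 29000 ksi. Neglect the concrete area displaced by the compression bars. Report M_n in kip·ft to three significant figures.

M_n ≈ 1790 kip·ft

Assume both steels yield.
a = (A_s − A'_s) f_y/(0.85 f'_c b) = (13.26 − 2.06) × 60/(0.85 × 5 × 17.5) = 9.035 in.
c = a/β₁ = 9.035/0.8 = 11.294 in; ε'_s = 0.003(c − d')/c = 0.0024 ≥ ε_y = 0.0021, so the compression steel yields.
M_n = (A_s − A'_s) f_y (d − a/2) + A'_s f_y (d − d') = 672 × (31.1 − 4.5175) + 123.6 × (31.1 − 2.3) = 17863.4 + 3559.7 = 21423.1 kip·in = 21423.1/12 = 1785.26 kip·ft.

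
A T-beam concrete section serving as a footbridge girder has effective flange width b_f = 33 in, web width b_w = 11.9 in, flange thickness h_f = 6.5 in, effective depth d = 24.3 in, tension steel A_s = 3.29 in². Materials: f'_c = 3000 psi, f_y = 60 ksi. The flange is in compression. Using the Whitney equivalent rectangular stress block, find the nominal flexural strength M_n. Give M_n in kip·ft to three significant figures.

Tension: T = A_s f_y = 3.29 × 60 = 197.4 kips.
Try a within the flange: a = T/(0.85 f'_c b_f) = 197.4/(0.85 × 3 × 33) = 2.346 in.
Since a = 2.346 ≤ h_f = 6.5 in, the stress block lies entirely in the flange; analyse as a rectangular beam of width b_f.
M_n = T(d − a/2) = 197.4 × (24.3 − 1.173) = 4565.3 kip·in.
M_n = 4565.3/12 = 380.44 kip·ft.

M_n ≈ 380 kip·ft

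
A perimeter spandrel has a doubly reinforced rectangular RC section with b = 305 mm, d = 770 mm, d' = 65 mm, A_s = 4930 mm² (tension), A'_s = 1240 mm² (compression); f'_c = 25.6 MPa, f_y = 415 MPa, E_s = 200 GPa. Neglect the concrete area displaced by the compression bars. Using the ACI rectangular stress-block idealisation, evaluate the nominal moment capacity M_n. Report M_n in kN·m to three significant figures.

Assume both tension and compression steel yield.
Net tension couple steel: A_s − A'_s = 3690 mm².
a = (A_s − A'_s) f_y / (0.85 f'_c b) = 1531350/(0.85 × 25.6 × 305) = 230.74 mm.
c = a/β₁ = 230.74/0.85 = 271.46 mm; ε'_s = 0.003(c − d')/c = 0.0023 ≥ f_y/E_s = 0.0021, so compression steel does yield.
M_n = (A_s − A'_s) f_y (d − a/2) + A'_s f_y (d − d') = [1531350 × (770 − 115.37) + 514600 × (770 − 65)] × 10⁻⁶ = 1002.47 + 362.79 = 1365.26 kN·m.

M_n ≈ 1370 kN·m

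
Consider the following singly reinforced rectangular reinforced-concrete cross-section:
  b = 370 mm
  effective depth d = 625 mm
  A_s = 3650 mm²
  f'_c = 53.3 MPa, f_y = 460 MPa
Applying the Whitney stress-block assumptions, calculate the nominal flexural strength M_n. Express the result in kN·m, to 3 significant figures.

T = A_s f_y = 3650 × 460 = 1679000 N = 1679 kN.
From C = T: a = T/(0.85 f'_c b) = 1679000/(0.85 × 53.3 × 370) = 100.16 mm.
M_n = T(d − a/2) = 1679 kN × (625 − 50.08) mm = 965.29 kN·m.

M_n ≈ 965 kN·m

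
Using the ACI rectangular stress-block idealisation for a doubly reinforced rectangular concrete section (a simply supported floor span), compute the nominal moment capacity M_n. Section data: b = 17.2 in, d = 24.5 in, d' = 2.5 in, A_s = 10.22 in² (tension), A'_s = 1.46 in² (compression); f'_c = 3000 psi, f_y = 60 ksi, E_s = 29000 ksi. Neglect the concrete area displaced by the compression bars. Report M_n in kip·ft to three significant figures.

M_n ≈ 971 kip·ft

Assume both steels yield.
a = (A_s − A'_s) f_y/(0.85 f'_c b) = (10.22 − 1.46) × 60/(0.85 × 3 × 17.2) = 11.984 in.
c = a/β₁ = 11.984/0.85 = 14.099 in; ε'_s = 0.003(c − d')/c = 0.0025 ≥ ε_y = 0.0021, so the compression steel yields.
M_n = (A_s − A'_s) f_y (d − a/2) + A'_s f_y (d − d') = 525.6 × (24.5 − 5.992) + 87.6 × (24.5 − 2.5) = 9727.8 + 1927.2 = 11655.0 kip·in = 11655.0/12 = 971.25 kip·ft.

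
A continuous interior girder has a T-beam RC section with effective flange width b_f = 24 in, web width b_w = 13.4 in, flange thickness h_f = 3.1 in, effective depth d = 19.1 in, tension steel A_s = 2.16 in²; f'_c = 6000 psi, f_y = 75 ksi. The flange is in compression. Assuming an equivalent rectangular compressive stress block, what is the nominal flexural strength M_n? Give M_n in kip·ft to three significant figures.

M_n ≈ 249 kip·ft

Tension: T = A_s f_y = 2.16 × 75 = 162 kips.
Try a within the flange: a = T/(0.85 f'_c b_f) = 162/(0.85 × 6 × 24) = 1.324 in.
Since a = 1.324 ≤ h_f = 3.1 in, the stress block lies entirely in the flange; analyse as a rectangular beam of width b_f.
M_n = T(d − a/2) = 162 × (19.1 − 0.662) = 2987.0 kip·in.
M_n = 2987.0/12 = 248.92 kip·ft.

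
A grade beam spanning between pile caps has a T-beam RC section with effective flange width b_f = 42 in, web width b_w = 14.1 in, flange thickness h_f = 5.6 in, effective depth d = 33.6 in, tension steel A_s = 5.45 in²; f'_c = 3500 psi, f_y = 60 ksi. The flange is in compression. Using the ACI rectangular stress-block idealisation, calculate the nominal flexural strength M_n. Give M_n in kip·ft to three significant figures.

Tension: T = A_s f_y = 5.45 × 60 = 327 kips.
Try a within the flange: a = T/(0.85 f'_c b_f) = 327/(0.85 × 3.5 × 42) = 2.617 in.
Since a = 2.617 ≤ h_f = 5.6 in, the stress block lies entirely in the flange; analyse as a rectangular beam of width b_f.
M_n = T(d − a/2) = 327 × (33.6 − 1.3085) = 10559.3 kip·in.
M_n = 10559.3/12 = 879.94 kip·ft.

M_n ≈ 880 kip·ft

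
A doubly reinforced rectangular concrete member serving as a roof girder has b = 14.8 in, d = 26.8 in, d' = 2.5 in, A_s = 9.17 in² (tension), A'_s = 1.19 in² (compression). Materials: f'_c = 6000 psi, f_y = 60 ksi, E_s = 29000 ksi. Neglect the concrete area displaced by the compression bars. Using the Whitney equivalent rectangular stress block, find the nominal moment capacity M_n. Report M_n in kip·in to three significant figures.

M_n ≈ 13000 kip·in

Assume both steels yield.
a = (A_s − A'_s) f_y/(0.85 f'_c b) = (9.17 − 1.19) × 60/(0.85 × 6 × 14.8) = 6.343 in.
c = a/β₁ = 6.343/0.75 = 8.457 in; ε'_s = 0.003(c − d')/c = 0.0021 ≥ ε_y = 0.0021, so the compression steel yields.
M_n = (A_s − A'_s) f_y (d − a/2) + A'_s f_y (d − d') = 478.8 × (26.8 − 3.1715) + 71.4 × (26.8 − 2.5) = 11313.3 + 1735.0 = 13048.3 kip·in.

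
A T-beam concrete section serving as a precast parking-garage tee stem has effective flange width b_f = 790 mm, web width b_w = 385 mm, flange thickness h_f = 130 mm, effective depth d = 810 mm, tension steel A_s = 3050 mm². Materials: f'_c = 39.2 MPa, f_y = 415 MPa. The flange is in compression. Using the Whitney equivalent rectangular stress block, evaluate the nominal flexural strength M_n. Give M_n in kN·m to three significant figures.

Tension: T = A_s f_y = 3050 × 415 = 1265750 N.
Try a within the flange: a = T/(0.85 f'_c b_f) = 1265750/(0.85 × 39.2 × 790) = 48.09 mm.
Since a = 48.09 ≤ h_f = 130 mm, the stress block lies entirely in the flange; analyse as a rectangular beam of width b_f.
M_n = T(d − a/2) = 1265750 × (810 − 24.045) = 994.82 × 10⁶ N·mm.
M_n = 994.82 kN·m.

M_n ≈ 995 kN·m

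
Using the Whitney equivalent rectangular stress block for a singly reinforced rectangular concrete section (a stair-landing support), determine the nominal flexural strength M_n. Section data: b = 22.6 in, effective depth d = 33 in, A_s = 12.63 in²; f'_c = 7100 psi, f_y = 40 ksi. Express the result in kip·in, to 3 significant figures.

T = A_s f_y = 12.63 × 40 = 505.2 kips.
a = T/(0.85 f'_c b) = 505.2/(0.85 × 7.1 × 22.6) = 3.704 in.
M_n = T(d − a/2) = 505.2 × (33 − 1.852) = 15736.0 kip·in.

M_n ≈ 15700 kip·in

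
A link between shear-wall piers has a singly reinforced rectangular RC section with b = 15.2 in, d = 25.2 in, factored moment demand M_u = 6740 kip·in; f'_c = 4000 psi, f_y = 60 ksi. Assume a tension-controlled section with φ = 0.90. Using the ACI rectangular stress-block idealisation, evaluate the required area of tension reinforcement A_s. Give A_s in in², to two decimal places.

A_s ≈ 5.70 in²

M_n = M_u/φ = 6740/0.90 = 7488.89 kip·in.
From M_n = 0.85 f'_c a b (d − a/2):
a = d − √(d² − 2M_n/(0.85 f'_c b)) = 25.2 − √(25.2² − 2 × 7488.89/(0.85 × 4 × 15.2)) = 6.620 in.
A_s = 0.85 f'_c a b / f_y = 0.85 × 4 × 6.620 × 15.2 / 60 = 5.702 in².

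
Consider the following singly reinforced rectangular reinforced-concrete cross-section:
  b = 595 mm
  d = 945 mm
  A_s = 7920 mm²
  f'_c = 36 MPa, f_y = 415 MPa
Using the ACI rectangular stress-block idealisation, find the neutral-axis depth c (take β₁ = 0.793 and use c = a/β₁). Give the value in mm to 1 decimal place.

T = A_s f_y = 7920 × 415 = 3286800 N = 3286.8 kN.
Setting C = 0.85 f'_c a b equal to T: a = 3286800/(0.85 × 36 × 595) = 180.524 mm.
With β₁ = 0.793, c = a/β₁ = 180.524/0.793 = 227.6 mm.

c ≈ 227.6 mm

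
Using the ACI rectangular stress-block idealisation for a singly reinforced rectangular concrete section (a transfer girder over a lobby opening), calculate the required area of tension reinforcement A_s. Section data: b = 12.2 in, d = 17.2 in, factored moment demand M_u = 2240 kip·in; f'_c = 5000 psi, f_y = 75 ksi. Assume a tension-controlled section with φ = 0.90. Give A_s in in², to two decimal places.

M_n = M_u/φ = 2240/0.90 = 2488.89 kip·in.
From M_n = 0.85 f'_c a b (d − a/2):
a = d − √(d² − 2M_n/(0.85 f'_c b)) = 17.2 − √(17.2² − 2 × 2488.89/(0.85 × 5 × 12.2)) = 3.064 in.
A_s = 0.85 f'_c a b / f_y = 0.85 × 5 × 3.064 × 12.2 / 75 = 2.118 in².

A_s ≈ 2.12 in²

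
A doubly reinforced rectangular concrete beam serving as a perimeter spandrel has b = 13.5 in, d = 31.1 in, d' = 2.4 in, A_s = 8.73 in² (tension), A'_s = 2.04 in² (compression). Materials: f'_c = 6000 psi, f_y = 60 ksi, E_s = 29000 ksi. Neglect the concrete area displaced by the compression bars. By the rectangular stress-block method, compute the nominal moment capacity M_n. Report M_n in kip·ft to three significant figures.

Assume both steels yield.
a = (A_s − A'_s) f_y/(0.85 f'_c b) = (8.73 − 2.04) × 60/(0.85 × 6 × 13.5) = 5.830 in.
c = a/β₁ = 5.830/0.75 = 7.773 in; ε'_s = 0.003(c − d')/c = 0.0021 ≥ ε_y = 0.0021, so the compression steel yields.
M_n = (A_s − A'_s) f_y (d − a/2) + A'_s f_y (d − d') = 401.4 × (31.1 − 2.915) + 122.4 × (31.1 − 2.4) = 11313.5 + 3512.9 = 14826.4 kip·in = 14826.4/12 = 1235.53 kip·ft.

M_n ≈ 1240 kip·ft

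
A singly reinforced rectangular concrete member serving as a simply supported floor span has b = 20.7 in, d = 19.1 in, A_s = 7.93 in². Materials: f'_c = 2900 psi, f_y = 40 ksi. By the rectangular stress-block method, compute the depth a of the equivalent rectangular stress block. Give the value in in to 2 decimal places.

T = A_s f_y = 7.93 × 40 = 317.2 kips.
a = T/(0.85 f'_c b) = 317.2/(0.85 × 2.9 × 20.7) = 6.22 in.

a ≈ 6.22 in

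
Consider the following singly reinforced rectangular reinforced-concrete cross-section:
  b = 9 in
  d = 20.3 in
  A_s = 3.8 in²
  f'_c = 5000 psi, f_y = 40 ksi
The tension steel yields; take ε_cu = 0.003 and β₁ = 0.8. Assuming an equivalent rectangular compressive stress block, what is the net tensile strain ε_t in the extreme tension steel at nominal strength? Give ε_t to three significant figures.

a = A_s f_y/(0.85 f'_c b) = 3.974 in.
β₁ = 0.8, so c = a/β₁ = 3.974/0.8 = 4.968 in.
From the linear strain diagram with ε_cu = 0.003: ε_t = 0.003 (d − c)/c = 0.003 × (20.3 − 4.968)/4.968 = 0.00926.
Since ε_t ≥ 0.005, the section is tension-controlled.

ε_t ≈ 0.00926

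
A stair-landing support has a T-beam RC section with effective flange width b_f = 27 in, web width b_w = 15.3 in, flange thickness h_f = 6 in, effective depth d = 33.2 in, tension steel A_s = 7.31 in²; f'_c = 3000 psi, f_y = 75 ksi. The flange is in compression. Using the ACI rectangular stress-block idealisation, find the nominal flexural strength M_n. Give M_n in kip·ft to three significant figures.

Tension: T = A_s f_y = 7.31 × 75 = 548.25 kips.
Try a within the flange: a = T/(0.85 f'_c b_f) = 548.25/(0.85 × 3 × 27) = 7.963 in.
a = 7.963 > h_f = 6 in: the block extends into the web. Split into flange-overhang and web parts.
C_f = 0.85 f'_c (b_f − b_w) h_f = 0.85 × 3 × (27 − 15.3) × 6 = 179.0 kips.
Remaining web compression depth: a_w = (T − C_f)/(0.85 f'_c b_w) = (548.25 − 179.0)/(0.85 × 3 × 15.3) = 9.464 in.
M_n = C_f(d − h_f/2) + (T − C_f)(d − a_w/2) = 179.0 × (33.2 − 3) + 369.25 × (33.2 − 4.732) = 5405.8 + 10511.8 = 15917.6 kip·in.
M_n = 15917.6/12 = 1326.47 kip·ft.

M_n ≈ 1330 kip·ft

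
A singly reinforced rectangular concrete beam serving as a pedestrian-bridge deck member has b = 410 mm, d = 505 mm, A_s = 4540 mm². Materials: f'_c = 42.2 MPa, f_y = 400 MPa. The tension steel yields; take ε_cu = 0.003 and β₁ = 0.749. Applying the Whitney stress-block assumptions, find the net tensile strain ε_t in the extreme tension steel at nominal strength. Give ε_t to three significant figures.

ε_t ≈ 0.00619

a = A_s f_y/(0.85 f'_c b) = 123.48 mm.
β₁ = 0.749, so c = a/β₁ = 123.48/0.749 = 164.86 mm.
From the linear strain diagram with ε_cu = 0.003: ε_t = 0.003 (d − c)/c = 0.003 × (505 − 164.86)/164.86 = 0.00619.
Since ε_t ≥ 0.005, the section is tension-controlled.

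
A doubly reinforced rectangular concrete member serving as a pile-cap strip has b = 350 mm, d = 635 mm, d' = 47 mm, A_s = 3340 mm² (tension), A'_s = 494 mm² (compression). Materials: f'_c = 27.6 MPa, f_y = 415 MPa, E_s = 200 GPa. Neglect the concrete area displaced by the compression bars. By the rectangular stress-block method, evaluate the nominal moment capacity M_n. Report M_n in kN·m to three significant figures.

M_n ≈ 786 kN·m

Assume both tension and compression steel yield.
Net tension couple steel: A_s − A'_s = 2846 mm².
a = (A_s − A'_s) f_y / (0.85 f'_c b) = 1181090/(0.85 × 27.6 × 350) = 143.84 mm.
c = a/β₁ = 143.84/0.85 = 169.22 mm; ε'_s = 0.003(c − d')/c = 0.0022 ≥ f_y/E_s = 0.0021, so compression steel does yield.
M_n = (A_s − A'_s) f_y (d − a/2) + A'_s f_y (d − d') = [1181090 × (635 − 71.92) + 205010 × (635 − 47)] × 10⁻⁶ = 665.05 + 120.55 = 785.60 kN·m.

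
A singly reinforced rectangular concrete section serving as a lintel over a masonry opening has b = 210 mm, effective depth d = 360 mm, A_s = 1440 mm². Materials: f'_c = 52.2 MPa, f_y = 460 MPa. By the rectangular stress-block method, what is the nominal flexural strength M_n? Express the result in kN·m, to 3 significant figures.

M_n ≈ 215 kN·m

T = A_s f_y = 1440 × 460 = 662400 N = 662.4 kN.
From C = T: a = T/(0.85 f'_c b) = 662400/(0.85 × 52.2 × 210) = 71.09 mm.
M_n = T(d − a/2) = 662.4 kN × (360 − 35.545) mm = 214.92 kN·m.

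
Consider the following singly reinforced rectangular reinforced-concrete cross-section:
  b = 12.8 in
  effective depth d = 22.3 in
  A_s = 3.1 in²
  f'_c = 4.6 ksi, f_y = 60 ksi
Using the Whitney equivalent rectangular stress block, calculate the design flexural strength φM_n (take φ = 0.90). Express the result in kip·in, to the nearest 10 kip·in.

T = A_s f_y = 3.1 × 60 = 186 kips.
a = T/(0.85 f'_c b) = 186/(0.85 × 4.6 × 12.8) = 3.716 in.
M_n = T(d − a/2) = 186 × (22.3 − 1.858) = 3802.2 kip·in.
φM_n = 0.90 × 3802.2 = 3422.0 kip·in.

φM_n ≈ 3420 kip·in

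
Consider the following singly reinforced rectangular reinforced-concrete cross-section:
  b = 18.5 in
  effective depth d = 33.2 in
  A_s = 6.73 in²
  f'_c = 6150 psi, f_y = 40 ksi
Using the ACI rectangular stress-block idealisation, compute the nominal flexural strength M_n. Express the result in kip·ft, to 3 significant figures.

M_n ≈ 714 kip·ft

T = A_s f_y = 6.73 × 40 = 269.2 kips.
a = T/(0.85 f'_c b) = 269.2/(0.85 × 6.15 × 18.5) = 2.784 in.
M_n = T(d − a/2) = 269.2 × (33.2 − 1.392) = 8562.7 kip·in = 8562.7/12 = 713.56 kip·ft.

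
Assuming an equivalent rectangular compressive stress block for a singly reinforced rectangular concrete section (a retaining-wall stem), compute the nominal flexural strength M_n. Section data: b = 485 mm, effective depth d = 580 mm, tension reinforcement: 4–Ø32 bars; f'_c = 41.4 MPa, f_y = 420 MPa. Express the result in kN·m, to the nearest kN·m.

M_n ≈ 730 kN·m

A_s = 4 × 804 = 3216 mm².
T = A_s f_y = 3216 × 420 = 1350720 N = 1350.72 kN.
From C = T: a = T/(0.85 f'_c b) = 1350720/(0.85 × 41.4 × 485) = 79.14 mm.
M_n = T(d − a/2) = 1350.72 kN × (580 − 39.57) mm = 729.97 kN·m.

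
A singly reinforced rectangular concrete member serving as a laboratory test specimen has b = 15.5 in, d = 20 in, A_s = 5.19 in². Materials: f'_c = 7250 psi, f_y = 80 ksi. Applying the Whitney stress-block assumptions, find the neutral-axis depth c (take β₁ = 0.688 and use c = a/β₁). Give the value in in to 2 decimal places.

T = A_s f_y = 5.19 × 80 = 415.2 kips.
a = T/(0.85 f'_c b) = 415.2/(0.85 × 7.25 × 15.5) = 4.3468 in.
With β₁ = 0.688, c = a/β₁ = 4.3468/0.688 = 6.32 in.

c ≈ 6.32 in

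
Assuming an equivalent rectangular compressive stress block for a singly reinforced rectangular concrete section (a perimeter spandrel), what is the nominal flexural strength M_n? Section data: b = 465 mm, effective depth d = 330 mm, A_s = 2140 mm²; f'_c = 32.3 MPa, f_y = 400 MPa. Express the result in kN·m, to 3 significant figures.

T = A_s f_y = 2140 × 400 = 856000 N = 856 kN.
From C = T: a = T/(0.85 f'_c b) = 856000/(0.85 × 32.3 × 465) = 67.05 mm.
M_n = T(d − a/2) = 856 kN × (330 − 33.525) mm = 253.78 kN·m.

M_n ≈ 254 kN·m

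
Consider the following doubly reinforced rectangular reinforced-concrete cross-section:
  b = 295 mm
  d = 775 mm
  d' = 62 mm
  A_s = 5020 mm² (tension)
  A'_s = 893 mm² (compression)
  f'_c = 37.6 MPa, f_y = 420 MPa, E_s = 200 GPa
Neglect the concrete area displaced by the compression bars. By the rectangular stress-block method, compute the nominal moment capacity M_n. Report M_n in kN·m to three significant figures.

Assume both tension and compression steel yield.
Net tension couple steel: A_s − A'_s = 4127 mm².
a = (A_s − A'_s) f_y / (0.85 f'_c b) = 1733340/(0.85 × 37.6 × 295) = 183.85 mm.
c = a/β₁ = 183.85/0.781 = 235.40 mm; ε'_s = 0.003(c − d')/c = 0.0022 ≥ f_y/E_s = 0.0021, so compression steel does yield.
M_n = (A_s − A'_s) f_y (d − a/2) + A'_s f_y (d − d') = [1733340 × (775 − 91.925) + 375060 × (775 − 62)] × 10⁻⁶ = 1184.00 + 267.42 = 1451.42 kN·m.

M_n ≈ 1450 kN·m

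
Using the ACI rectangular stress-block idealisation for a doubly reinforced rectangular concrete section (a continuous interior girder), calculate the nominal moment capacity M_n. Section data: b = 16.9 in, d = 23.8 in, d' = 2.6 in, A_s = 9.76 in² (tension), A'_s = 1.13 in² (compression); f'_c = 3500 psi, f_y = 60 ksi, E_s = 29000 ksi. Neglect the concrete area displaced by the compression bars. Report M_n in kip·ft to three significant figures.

M_n ≈ 925 kip·ft

Assume both steels yield.
a = (A_s − A'_s) f_y/(0.85 f'_c b) = (9.76 − 1.13) × 60/(0.85 × 3.5 × 16.9) = 10.299 in.
c = a/β₁ = 10.299/0.85 = 12.116 in; ε'_s = 0.003(c − d')/c = 0.0024 ≥ ε_y = 0.0021, so the compression steel yields.
M_n = (A_s − A'_s) f_y (d − a/2) + A'_s f_y (d − d') = 517.8 × (23.8 − 5.1495) + 67.8 × (23.8 − 2.6) = 9657.2 + 1437.4 = 11094.6 kip·in = 11094.6/12 = 924.55 kip·ft.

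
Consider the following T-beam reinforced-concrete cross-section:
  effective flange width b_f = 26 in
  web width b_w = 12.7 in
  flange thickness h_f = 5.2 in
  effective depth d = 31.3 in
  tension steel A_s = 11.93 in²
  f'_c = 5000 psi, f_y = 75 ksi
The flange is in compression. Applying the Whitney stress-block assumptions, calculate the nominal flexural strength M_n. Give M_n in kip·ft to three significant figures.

Tension: T = A_s f_y = 11.93 × 75 = 894.75 kips.
Try a within the flange: a = T/(0.85 f'_c b_f) = 894.75/(0.85 × 5 × 26) = 8.097 in.
a = 8.097 > h_f = 5.2 in: the block extends into the web. Split into flange-overhang and web parts.
C_f = 0.85 f'_c (b_f − b_w) h_f = 0.85 × 5 × (26 − 12.7) × 5.2 = 293.9 kips.
Remaining web compression depth: a_w = (T − C_f)/(0.85 f'_c b_w) = (894.75 − 293.9)/(0.85 × 5 × 12.7) = 11.132 in.
M_n = C_f(d − h_f/2) + (T − C_f)(d − a_w/2) = 293.9 × (31.3 − 2.6) + 600.85 × (31.3 − 5.566) = 8434.9 + 15462.3 = 23897.2 kip·in.
M_n = 23897.2/12 = 1991.43 kip·ft.

M_n ≈ 1990 kip·ft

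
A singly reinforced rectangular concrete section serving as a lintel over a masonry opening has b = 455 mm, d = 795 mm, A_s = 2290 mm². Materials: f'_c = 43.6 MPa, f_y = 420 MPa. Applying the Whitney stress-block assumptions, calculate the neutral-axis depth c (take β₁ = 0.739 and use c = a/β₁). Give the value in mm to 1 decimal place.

c ≈ 77.2 mm

T = A_s f_y = 2290 × 420 = 961800 N = 961.8 kN.
Setting C = 0.85 f'_c a b equal to T: a = 961800/(0.85 × 43.6 × 455) = 57.038 mm.
With β₁ = 0.739, c = a/β₁ = 57.038/0.739 = 77.2 mm.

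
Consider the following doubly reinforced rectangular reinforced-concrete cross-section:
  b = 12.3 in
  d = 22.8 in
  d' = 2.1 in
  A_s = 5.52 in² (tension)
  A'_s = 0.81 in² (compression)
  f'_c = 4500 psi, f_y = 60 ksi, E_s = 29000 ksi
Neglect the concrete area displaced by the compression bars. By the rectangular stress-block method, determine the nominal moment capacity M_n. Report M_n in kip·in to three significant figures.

Assume both steels yield.
a = (A_s − A'_s) f_y/(0.85 f'_c b) = (5.52 − 0.81) × 60/(0.85 × 4.5 × 12.3) = 6.007 in.
c = a/β₁ = 6.007/0.825 = 7.281 in; ε'_s = 0.003(c − d')/c = 0.0021 ≥ ε_y = 0.0021, so the compression steel yields.
M_n = (A_s − A'_s) f_y (d − a/2) + A'_s f_y (d − d') = 282.6 × (22.8 − 3.0035) + 48.6 × (22.8 − 2.1) = 5594.5 + 1006.0 = 6600.5 kip·in.

M_n ≈ 6600 kip·in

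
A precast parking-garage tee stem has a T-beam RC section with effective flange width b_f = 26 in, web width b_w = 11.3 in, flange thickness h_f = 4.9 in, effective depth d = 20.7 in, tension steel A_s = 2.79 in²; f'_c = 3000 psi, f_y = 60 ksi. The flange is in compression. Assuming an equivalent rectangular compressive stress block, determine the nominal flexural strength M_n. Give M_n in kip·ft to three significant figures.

Tension: T = A_s f_y = 2.79 × 60 = 167.4 kips.
Try a within the flange: a = T/(0.85 f'_c b_f) = 167.4/(0.85 × 3 × 26) = 2.525 in.
Since a = 2.525 ≤ h_f = 4.9 in, the stress block lies entirely in the flange; analyse as a rectangular beam of width b_f.
M_n = T(d − a/2) = 167.4 × (20.7 − 1.2625) = 3253.8 kip·in.
M_n = 3253.8/12 = 271.15 kip·ft.

M_n ≈ 271 kip·ft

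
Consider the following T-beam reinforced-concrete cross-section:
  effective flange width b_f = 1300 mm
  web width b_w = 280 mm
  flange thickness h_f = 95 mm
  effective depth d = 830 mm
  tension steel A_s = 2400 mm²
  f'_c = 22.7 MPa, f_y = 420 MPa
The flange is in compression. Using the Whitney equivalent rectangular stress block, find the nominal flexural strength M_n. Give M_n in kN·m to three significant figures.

Tension: T = A_s f_y = 2400 × 420 = 1008000 N.
Try a within the flange: a = T/(0.85 f'_c b_f) = 1008000/(0.85 × 22.7 × 1300) = 40.19 mm.
Since a = 40.19 ≤ h_f = 95 mm, the stress block lies entirely in the flange; analyse as a rectangular beam of width b_f.
M_n = T(d − a/2) = 1008000 × (830 − 20.095) = 816.38 × 10⁶ N·mm.
M_n = 816.38 kN·m.

M_n ≈ 816 kN·m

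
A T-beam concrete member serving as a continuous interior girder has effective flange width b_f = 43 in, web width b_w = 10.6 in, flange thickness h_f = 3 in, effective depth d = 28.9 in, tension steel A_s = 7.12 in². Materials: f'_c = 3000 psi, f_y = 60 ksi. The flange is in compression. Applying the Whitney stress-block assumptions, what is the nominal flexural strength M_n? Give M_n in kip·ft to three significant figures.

M_n ≈ 948 kip·ft

Tension: T = A_s f_y = 7.12 × 60 = 427.2 kips.
Try a within the flange: a = T/(0.85 f'_c b_f) = 427.2/(0.85 × 3 × 43) = 3.896 in.
a = 3.896 > h_f = 3 in: the block extends into the web. Split into flange-overhang and web parts.
C_f = 0.85 f'_c (b_f − b_w) h_f = 0.85 × 3 × (43 − 10.6) × 3 = 247.9 kips.
Remaining web compression depth: a_w = (T − C_f)/(0.85 f'_c b_w) = (427.2 − 247.9)/(0.85 × 3 × 10.6) = 6.633 in.
M_n = C_f(d − h_f/2) + (T − C_f)(d − a_w/2) = 247.9 × (28.9 − 1.5) + 179.3 × (28.9 − 3.3165) = 6792.5 + 4587.1 = 11379.6 kip·in.
M_n = 11379.6/12 = 948.30 kip·ft.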